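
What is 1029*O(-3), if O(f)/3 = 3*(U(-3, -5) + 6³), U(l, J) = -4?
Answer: 1963332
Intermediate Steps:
O(f) = 1908 (O(f) = 3*(3*(-4 + 6³)) = 3*(3*(-4 + 216)) = 3*(3*212) = 3*636 = 1908)
1029*O(-3) = 1029*1908 = 1963332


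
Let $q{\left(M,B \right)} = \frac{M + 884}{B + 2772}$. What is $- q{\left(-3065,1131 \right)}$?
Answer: $\frac{727}{1301} \approx 0.5588$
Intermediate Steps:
$q{\left(M,B \right)} = \frac{884 + M}{2772 + B}$
$- q{\left(-3065,1131 \right)} = - \frac{884 - 3065}{2772 + 1131} = - \frac{-2181}{3903} = \left(-1\right) \left(- \frac{727}{1301}\right) = \frac{727}{1301}$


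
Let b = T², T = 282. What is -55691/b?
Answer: -55691/79524 ≈ -0.70030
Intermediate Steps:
b = 79524 (b = 282² = 79524)
-55691/b = -55691/79524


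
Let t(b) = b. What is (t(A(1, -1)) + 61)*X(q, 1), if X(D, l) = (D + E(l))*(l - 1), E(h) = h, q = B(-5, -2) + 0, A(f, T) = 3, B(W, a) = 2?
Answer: 0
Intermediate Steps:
q = 2 (q = 2 + 0 = 2)
X(D, l) = (-1 + l)*(D + l) (X(D, l) = (D + l)*(l - 1) = (D + l)*(-1 + l) = (-1 + l)*(D + l))
(t(A(1, -1)) + 61)*X(q, 1) = (3 + 61)*(1² - 1*2 - 1*1 + 2*1) = 64*(1 - 2 - 1 + 2) = 64*0 = 0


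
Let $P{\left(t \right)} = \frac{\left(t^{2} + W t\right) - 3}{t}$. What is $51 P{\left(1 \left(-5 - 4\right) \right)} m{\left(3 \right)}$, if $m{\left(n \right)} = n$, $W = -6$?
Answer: $-2244$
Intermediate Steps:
$P{\left(t \right)} = \frac{-3 + t^{2} - 6 t}{t}$ ($P{\left(t \right)} = \frac{\left(t^{2} - 6 t\right) - 3}{t} = \frac{-3 + t^{2} - 6 t}{t}$)
$51 P{\left(1 \left(-5 - 4\right) \right)} m{\left(3 \right)} = 51 \left(-6 + 1 \left(-5 - 4\right) - \frac{3}{1 \left(-5 - 4\right)}\right) 3 = 51 \left(-6 + 1 \left(-9\right) - \frac{3}{1 \left(-9\right)}\right) 3 = 51 \left(-6 - 9 - \frac{3}{-9}\right) 3 = 51 \left(-6 - 9 - - \frac{1}{3}\right) 3 = 51 \left(-6 - 9 + \frac{1}{3}\right) 3 = 51 \left(- \frac{44}{3}\right) 3 = \left(-748\right) 3 = -2244$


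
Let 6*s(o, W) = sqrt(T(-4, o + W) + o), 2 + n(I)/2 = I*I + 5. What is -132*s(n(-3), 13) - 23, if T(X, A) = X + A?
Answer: -23 - 22*sqrt(57) ≈ -189.10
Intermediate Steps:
n(I) = 6 + 2*I**2 (n(I) = -4 + 2*(I*I + 5) = -4 + 2*(I**2 + 5) = -4 + 2*(5 + I**2) = -4 + (10 + 2*I**2) = 6 + 2*I**2)
T(X, A) = A + X
s(o, W) = sqrt(-4 + W + 2*o)/6 (s(o, W) = sqrt(((o + W) - 4) + o)/6 = sqrt(((W + o) - 4) + o)/6 = sqrt((-4 + W + o) + o)/6 = sqrt(-4 + W + 2*o)/6)
-132*s(n(-3), 13) - 23 = -22*sqrt(-4 + 13 + 2*(6 + 2*(-3)**2)) - 23 = -22*sqrt(-4 + 13 + 2*(6 + 2*9)) - 23 = -22*sqrt(-4 + 13 + 2*(6 + 18)) - 23 = -22*sqrt(-4 + 13 + 2*24) - 23 = -22*sqrt(-4 + 13 + 48) - 23 = -22*sqrt(57) - 23 = -23 - 22*sqrt(57)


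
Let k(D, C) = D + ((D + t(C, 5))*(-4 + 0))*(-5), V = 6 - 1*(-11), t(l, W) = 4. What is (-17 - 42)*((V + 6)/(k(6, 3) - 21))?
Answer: -1357/185 ≈ -7.3351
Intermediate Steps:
V = 17 (V = 6 + 11 = 17)
k(D, C) = 80 + 21*D (k(D, C) = D + ((D + 4)*(-4 + 0))*(-5) = D + ((4 + D)*(-4))*(-5) = D + (-16 - 4*D)*(-5) = D + (80 + 20*D) = 80 + 21*D)
(-17 - 42)*((V + 6)/(k(6, 3) - 21)) = (-17 - 42)*((17 + 6)/((80 + 21*6) - 21)) = -1357/((80 + 126) - 21) = -1357/(206 - 21) = -1357/185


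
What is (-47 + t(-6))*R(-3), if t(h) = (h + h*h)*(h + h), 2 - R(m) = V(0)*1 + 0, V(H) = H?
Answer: -814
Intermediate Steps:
R(m) = 2 (R(m) = 2 - (0*1 + 0) = 2 - (0 + 0) = 2 - 1*0 = 2 + 0 = 2)
t(h) = 2*h*(h + h**2) (t(h) = (h + h**2)*(2*h) = 2*h*(h + h**2))
(-47 + t(-6))*R(-3) = (-47 + 2*(-6)**2*(1 - 6))*2 = (-47 + 2*36*(-5))*2 = (-47 - 360)*2 = -407*2 = -814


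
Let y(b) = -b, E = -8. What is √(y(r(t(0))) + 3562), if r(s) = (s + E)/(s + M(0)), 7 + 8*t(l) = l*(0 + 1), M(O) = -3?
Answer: √3420881/31 ≈ 59.663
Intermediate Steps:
t(l) = -7/8 + l/8 (t(l) = -7/8 + (l*(0 + 1))/8 = -7/8 + (l*1)/8 = -7/8 + l/8)
r(s) = (-8 + s)/(-3 + s) (r(s) = (s - 8)/(s - 3) = (-8 + s)/(-3 + s))
√(y(r(t(0))) + 3562) = √(-(-8 + (-7/8 + (⅛)*0))/(-3 + (-7/8 + (⅛)*0)) + 3562) = √(-(-8 + (-7/8 + 0))/(-3 + (-7/8 + 0)) + 3562) = √(-(-8 - 7/8)/(-3 - 7/8) + 3562) = √(-(-71)/((-31/8)*8) + 3562) = √(-(-8)*(-71)/(31*8) + 3562) = √(-1*71/31 + 3562) = √(-71/31 + 3562) = √(110351/31) = √3420881/31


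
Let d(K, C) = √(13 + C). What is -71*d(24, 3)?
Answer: -284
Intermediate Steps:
-71*d(24, 3) = -71*√(13 + 3) = -71*√16 = -71*4 = -284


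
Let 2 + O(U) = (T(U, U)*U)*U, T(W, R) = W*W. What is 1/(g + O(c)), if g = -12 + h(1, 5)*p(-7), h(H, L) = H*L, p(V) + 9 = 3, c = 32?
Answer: 1/1048532 ≈ 9.5371e-7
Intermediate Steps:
p(V) = -6 (p(V) = -9 + 3 = -6)
T(W, R) = W²
O(U) = -2 + U⁴ (O(U) = -2 + (U²*U)*U = -2 + U³*U = -2 + U⁴)
g = -42 (g = -12 + (1*5)*(-6) = -12 + 5*(-6) = -12 - 30 = -42)
1/(g + O(c)) = 1/(-42 + (-2 + 32⁴)) = 1/(-42 + (-2 + 1048576)) = 1/(-42 + 1048574) = 1/1048532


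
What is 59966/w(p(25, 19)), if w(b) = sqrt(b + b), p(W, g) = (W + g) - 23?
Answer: 29983*sqrt(42)/21 ≈ 9253.0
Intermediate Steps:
p(W, g) = -23 + W + g
w(b) = sqrt(2)*sqrt(b) (w(b) = sqrt(2*b) = sqrt(2)*sqrt(b))
59966/w(p(25, 19)) = 59966/((sqrt(2)*sqrt(-23 + 25 + 19))) = 59966/((sqrt(2)*sqrt(21))) = 59966/(sqrt(42)) = 59966*(sqrt(42)/42) = 29983*sqrt(42)/21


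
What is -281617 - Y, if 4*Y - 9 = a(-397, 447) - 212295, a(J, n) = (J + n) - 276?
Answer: -228489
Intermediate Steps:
a(J, n) = -276 + J + n
Y = -53128 (Y = 9/4 + ((-276 - 397 + 447) - 212295)/4 = 9/4 + (-226 - 212295)/4 = 9/4 + (¼)*(-212521) = 9/4 - 212521/4 = -53128)
-281617 - Y = -281617 - 1*(-53128) = -281617 + 53128 = -228489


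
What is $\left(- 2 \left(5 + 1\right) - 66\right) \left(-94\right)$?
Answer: $7332$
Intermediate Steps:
$\left(- 2 \left(5 + 1\right) - 66\right) \left(-94\right) = \left(\left(-2\right) 6 - 66\right) \left(-94\right) = \left(-12 - 66\right) \left(-94\right) = \left(-78\right) \left(-94\right) = 7332$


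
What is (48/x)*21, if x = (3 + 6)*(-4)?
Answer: -28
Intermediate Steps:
x = -36 (x = 9*(-4) = -36)
(48/x)*21 = (48/(-36))*21 = (48*(-1/36))*21 = -4/3*21 = -28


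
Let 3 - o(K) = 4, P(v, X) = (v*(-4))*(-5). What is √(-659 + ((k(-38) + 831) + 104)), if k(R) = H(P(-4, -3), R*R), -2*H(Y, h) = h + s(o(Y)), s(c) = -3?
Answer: I*√1778/2 ≈ 21.083*I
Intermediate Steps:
P(v, X) = 20*v (P(v, X) = -4*v*(-5) = 20*v)
o(K) = -1 (o(K) = 3 - 1*4 = 3 - 4 = -1)
H(Y, h) = 3/2 - h/2 (H(Y, h) = -(h - 3)/2 = -(-3 + h)/2 = 3/2 - h/2)
k(R) = 3/2 - R²/2 (k(R) = 3/2 - R*R/2 = 3/2 - R²/2)
√(-659 + ((k(-38) + 831) + 104)) = √(-659 + (((3/2 - ½*(-38)²) + 831) + 104)) = √(-659 + (((3/2 - ½*1444) + 831) + 104)) = √(-659 + (((3/2 - 722) + 831) + 104)) = √(-659 + ((-1441/2 + 831) + 104)) = √(-659 + (221/2 + 104)) = √(-659 + 429/2) = √(-889/2) = I*√1778/2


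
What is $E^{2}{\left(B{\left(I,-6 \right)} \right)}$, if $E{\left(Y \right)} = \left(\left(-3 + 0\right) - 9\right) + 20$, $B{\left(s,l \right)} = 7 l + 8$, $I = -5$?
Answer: $64$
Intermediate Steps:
$B{\left(s,l \right)} = 8 + 7 l$
$E{\left(Y \right)} = 8$ ($E{\left(Y \right)} = \left(-3 - 9\right) + 20 = -12 + 20 = 8$)
$E^{2}{\left(B{\left(I,-6 \right)} \right)} = 8^{2} = 64$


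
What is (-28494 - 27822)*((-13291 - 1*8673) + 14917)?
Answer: 396858852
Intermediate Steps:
(-28494 - 27822)*((-13291 - 1*8673) + 14917) = -56316*((-13291 - 8673) + 14917) = -56316*(-21964 + 14917) = -56316*(-7047) = 396858852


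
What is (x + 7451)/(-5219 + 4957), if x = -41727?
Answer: 17138/131 ≈ 130.82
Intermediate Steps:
(x + 7451)/(-5219 + 4957) = (-41727 + 7451)/(-5219 + 4957) = -34276/(-262) = -34276*(-1/262) = 17138/131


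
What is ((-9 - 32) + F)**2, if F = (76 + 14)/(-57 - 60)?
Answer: 294849/169 ≈ 1744.7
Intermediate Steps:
F = -10/13 (F = 90/(-117) = 90*(-1/117) = -10/13 ≈ -0.76923)
((-9 - 32) + F)**2 = ((-9 - 32) - 10/13)**2 = (-41 - 10/13)**2 = (-543/13)**2 = 294849/169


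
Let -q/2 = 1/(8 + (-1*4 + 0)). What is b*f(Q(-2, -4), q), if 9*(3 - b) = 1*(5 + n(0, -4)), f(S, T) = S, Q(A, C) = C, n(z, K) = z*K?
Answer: -88/9 ≈ -9.7778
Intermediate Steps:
n(z, K) = K*z
q = -½ (q = -2/(8 + (-1*4 + 0)) = -2/(8 + (-4 + 0)) = -2/(8 - 4) = -2/4 = -2*¼ = -½ ≈ -0.50000)
b = 22/9 (b = 3 - (5 - 4*0)/9 = 3 - (5 + 0)/9 = 3 - 5/9 = 22/9 ≈ 2.4444)
b*f(Q(-2, -4), q) = (22/9)*(-4) = -88/9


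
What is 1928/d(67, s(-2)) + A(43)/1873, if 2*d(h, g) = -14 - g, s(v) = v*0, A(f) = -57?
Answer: -3611543/13111 ≈ -275.46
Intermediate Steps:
s(v) = 0
d(h, g) = -7 - g/2 (d(h, g) = (-14 - g)/2 = -7 - g/2)
1928/d(67, s(-2)) + A(43)/1873 = 1928/(-7 - 1/2*0) - 57/1873 = 1928/(-7 + 0) - 57*1/1873 = 1928/(-7) - 57/1873 = 1928*(-1/7) - 57/1873 = -1928/7 - 57/1873 = -3611543/13111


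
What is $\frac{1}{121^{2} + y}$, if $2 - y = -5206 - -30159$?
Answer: $- \frac{1}{10310} \approx -9.6993 \cdot 10^{-5}$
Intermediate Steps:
$y = -24951$ ($y = 2 - \left(-5206 - -30159\right) = 2 - \left(-5206 + 30159\right) = 2 - 24953 = -24951$)
$\frac{1}{121^{2} + y} = \frac{1}{121^{2} - 24951} = \frac{1}{14641 - 24951} = \frac{1}{-10310} = - \frac{1}{10310}$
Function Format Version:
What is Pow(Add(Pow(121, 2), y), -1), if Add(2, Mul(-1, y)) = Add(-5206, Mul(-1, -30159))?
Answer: Rational(-1, 10310) ≈ -9.6993e-5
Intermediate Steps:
y = -24951 (y = Add(2, Mul(-1, Add(-5206, Mul(-1, -30159)))) = Add(2, Mul(-1, Add(-5206, 30159))) = Add(2, Mul(-1, 24953)) = Add(2, -24953) = -24951)
Pow(Add(Pow(121, 2), y), -1) = Pow(Add(Pow(121, 2), -24951), -1) = Pow(Add(14641, -24951), -1) = Pow(-10310, -1) = Rational(-1, 10310)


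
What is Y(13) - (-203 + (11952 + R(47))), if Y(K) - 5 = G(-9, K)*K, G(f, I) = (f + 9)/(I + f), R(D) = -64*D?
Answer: -8736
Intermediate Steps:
G(f, I) = (9 + f)/(I + f)
Y(K) = 5 (Y(K) = 5 + ((9 - 9)/(K - 9))*K = 5 + (0/(-9 + K))*K = 5 + 0*K = 5 + 0 = 5)
Y(13) - (-203 + (11952 + R(47))) = 5 - (-203 + (11952 - 64*47)) = 5 - (-203 + (11952 - 3008)) = 5 - (-203 + 8944) = 5 - 1*8741 = 5 - 8741 = -8736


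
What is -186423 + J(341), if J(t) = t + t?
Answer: -185741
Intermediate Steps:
J(t) = 2*t
-186423 + J(341) = -186423 + 2*341 = -186423 + 682 = -185741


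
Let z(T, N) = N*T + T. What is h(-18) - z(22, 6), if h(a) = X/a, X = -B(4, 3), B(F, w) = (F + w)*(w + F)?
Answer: -2723/18 ≈ -151.28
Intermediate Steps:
z(T, N) = T + N*T
B(F, w) = (F + w)² (B(F, w) = (F + w)*(F + w) = (F + w)²)
X = -49 (X = -(4 + 3)² = -1*7² = -1*49 = -49)
h(a) = -49/a
h(-18) - z(22, 6) = -49/(-18) - 22*(1 + 6) = -49*(-1/18) - 22*7 = 49/18 - 1*154 = 49/18 - 154 = -2723/18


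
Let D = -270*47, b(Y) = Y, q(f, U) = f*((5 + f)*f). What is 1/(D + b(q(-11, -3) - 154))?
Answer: -1/13570 ≈ -7.3692e-5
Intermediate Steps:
q(f, U) = f²*(5 + f) (q(f, U) = f*(f*(5 + f)) = f²*(5 + f))
D = -12690
1/(D + b(q(-11, -3) - 154)) = 1/(-12690 + ((-11)²*(5 - 11) - 154)) = 1/(-12690 + (121*(-6) - 154)) = 1/(-12690 + (-726 - 154)) = 1/(-12690 - 880) = 1/(-13570) = -1/13570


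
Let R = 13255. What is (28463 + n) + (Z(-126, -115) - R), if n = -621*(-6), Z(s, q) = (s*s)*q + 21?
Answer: -1806785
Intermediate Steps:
Z(s, q) = 21 + q*s**2 (Z(s, q) = s**2*q + 21 = q*s**2 + 21 = 21 + q*s**2)
n = 3726
(28463 + n) + (Z(-126, -115) - R) = (28463 + 3726) + ((21 - 115*(-126)**2) - 1*13255) = 32189 + ((21 - 115*15876) - 13255) = 32189 + ((21 - 1825740) - 13255) = 32189 + (-1825719 - 13255) = 32189 - 1838974 = -1806785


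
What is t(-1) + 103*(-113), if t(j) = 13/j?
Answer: -11652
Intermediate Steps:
t(-1) + 103*(-113) = 13/(-1) + 103*(-113) = 13*(-1) - 11639 = -13 - 11639 = -11652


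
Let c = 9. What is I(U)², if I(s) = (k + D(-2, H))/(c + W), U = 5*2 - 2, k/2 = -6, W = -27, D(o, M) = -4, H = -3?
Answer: 64/81 ≈ 0.79012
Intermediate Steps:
k = -12 (k = 2*(-6) = -12)
U = 8 (U = 10 - 2 = 8)
I(s) = 8/9 (I(s) = (-12 - 4)/(9 - 27) = -16/(-18) = -16*(-1/18) = 8/9)
I(U)² = (8/9)² = 64/81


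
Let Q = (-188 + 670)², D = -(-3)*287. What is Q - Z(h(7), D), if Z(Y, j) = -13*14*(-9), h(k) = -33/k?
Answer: 230686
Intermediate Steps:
D = 861 (D = -1*(-861) = 861)
Z(Y, j) = 1638 (Z(Y, j) = -182*(-9) = 1638)
Q = 232324 (Q = 482² = 232324)
Q - Z(h(7), D) = 232324 - 1*1638 = 232324 - 1638 = 230686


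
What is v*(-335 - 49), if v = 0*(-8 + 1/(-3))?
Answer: 0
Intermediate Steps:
v = 0 (v = 0*(-8 - ⅓) = 0*(-25/3) = 0)
v*(-335 - 49) = 0*(-335 - 49) = 0*(-384) = 0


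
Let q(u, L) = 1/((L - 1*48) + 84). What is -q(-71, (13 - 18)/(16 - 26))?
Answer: -2/73 ≈ -0.027397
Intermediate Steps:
q(u, L) = 1/(36 + L) (q(u, L) = 1/((L - 48) + 84) = 1/((-48 + L) + 84) = 1/(36 + L))
-q(-71, (13 - 18)/(16 - 26)) = -1/(36 + (13 - 18)/(16 - 26)) = -1/(36 - 5/(-10)) = -1/(36 - 5*(-⅒)) = -1/(36 + ½) = -1/73/2 = -1*2/73 = -2/73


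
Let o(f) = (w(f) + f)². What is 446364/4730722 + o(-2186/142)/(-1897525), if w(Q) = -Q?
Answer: 223182/2365361 ≈ 0.094354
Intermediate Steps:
o(f) = 0 (o(f) = (-f + f)² = 0² = 0)
446364/4730722 + o(-2186/142)/(-1897525) = 446364/4730722 + 0/(-1897525) = 446364*(1/4730722) + 0*(-1/1897525) = 223182/2365361 + 0 = 223182/2365361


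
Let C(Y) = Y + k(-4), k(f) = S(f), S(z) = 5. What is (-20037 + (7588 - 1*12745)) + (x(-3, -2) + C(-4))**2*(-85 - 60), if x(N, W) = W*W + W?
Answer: -26499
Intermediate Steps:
k(f) = 5
x(N, W) = W + W**2 (x(N, W) = W**2 + W = W + W**2)
C(Y) = 5 + Y (C(Y) = Y + 5 = 5 + Y)
(-20037 + (7588 - 1*12745)) + (x(-3, -2) + C(-4))**2*(-85 - 60) = (-20037 + (7588 - 1*12745)) + (-2*(1 - 2) + (5 - 4))**2*(-85 - 60) = (-20037 + (7588 - 12745)) + (-2*(-1) + 1)**2*(-145) = (-20037 - 5157) + (2 + 1)**2*(-145) = -25194 + 3**2*(-145) = -25194 + 9*(-145) = -25194 - 1305 = -26499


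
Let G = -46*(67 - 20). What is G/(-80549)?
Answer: 2162/80549 ≈ 0.026841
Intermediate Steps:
G = -2162 (G = -46*47 = -2162)
G/(-80549) = -2162/(-80549) = -2162*(-1/80549) = 2162/80549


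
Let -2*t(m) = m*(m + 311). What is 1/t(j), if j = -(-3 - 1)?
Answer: -1/630 ≈ -0.0015873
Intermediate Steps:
j = 4 (j = -1*(-4) = 4)
t(m) = -m*(311 + m)/2 (t(m) = -m*(m + 311)/2 = -m*(311 + m)/2)
1/t(j) = 1/(-1/2*4*(311 + 4)) = 1/(-1/2*4*315) = 1/(-630) = -1/630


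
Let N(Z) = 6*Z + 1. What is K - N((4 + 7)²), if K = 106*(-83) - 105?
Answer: -9630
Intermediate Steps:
N(Z) = 1 + 6*Z
K = -8903 (K = -8798 - 105 = -8903)
K - N((4 + 7)²) = -8903 - (1 + 6*(4 + 7)²) = -8903 - (1 + 6*11²) = -8903 - (1 + 6*121) = -8903 - (1 + 726) = -8903 - 1*727 = -8903 - 727 = -9630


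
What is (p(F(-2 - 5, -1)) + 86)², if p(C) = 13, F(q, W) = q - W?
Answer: 9801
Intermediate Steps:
(p(F(-2 - 5, -1)) + 86)² = (13 + 86)² = 99² = 9801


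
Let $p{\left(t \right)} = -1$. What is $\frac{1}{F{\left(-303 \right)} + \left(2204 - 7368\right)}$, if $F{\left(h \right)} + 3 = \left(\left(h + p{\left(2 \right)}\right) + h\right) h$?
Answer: $\frac{1}{178754} \approx 5.5943 \cdot 10^{-6}$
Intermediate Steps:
$F{\left(h \right)} = -3 + h \left(-1 + 2 h\right)$ ($F{\left(h \right)} = -3 + \left(\left(h - 1\right) + h\right) h = -3 + \left(\left(-1 + h\right) + h\right) h = -3 + \left(-1 + 2 h\right) h = -3 + h \left(-1 + 2 h\right)$)
$\frac{1}{F{\left(-303 \right)} + \left(2204 - 7368\right)} = \frac{1}{\left(-3 - -303 + 2 \left(-303\right)^{2}\right) + \left(2204 - 7368\right)} = \frac{1}{\left(-3 + 303 + 2 \cdot 91809\right) - 5164} = \frac{1}{\left(-3 + 303 + 183618\right) - 5164} = \frac{1}{183918 - 5164} = \frac{1}{178754}$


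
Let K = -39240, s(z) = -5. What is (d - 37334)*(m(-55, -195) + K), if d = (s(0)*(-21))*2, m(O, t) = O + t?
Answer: 1466026760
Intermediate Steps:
d = 210 (d = -5*(-21)*2 = 105*2 = 210)
(d - 37334)*(m(-55, -195) + K) = (210 - 37334)*((-55 - 195) - 39240) = -37124*(-250 - 39240) = -37124*(-39490) = 1466026760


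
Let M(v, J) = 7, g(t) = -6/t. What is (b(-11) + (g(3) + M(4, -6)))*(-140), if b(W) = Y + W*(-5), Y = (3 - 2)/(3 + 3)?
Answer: -25270/3 ≈ -8423.3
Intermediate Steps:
Y = 1/6 ≈ 0.16667
b(W) = 1/6 - 5*W (b(W) = 1/6 + W*(-5) = 1/6 - 5*W)
(b(-11) + (g(3) + M(4, -6)))*(-140) = ((1/6 - 5*(-11)) + (-6/3 + 7))*(-140) = ((1/6 + 55) + (-6*1/3 + 7))*(-140) = (331/6 + (-2 + 7))*(-140) = (331/6 + 5)*(-140) = (361/6)*(-140) = -25270/3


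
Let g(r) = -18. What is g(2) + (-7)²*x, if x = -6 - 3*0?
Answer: -312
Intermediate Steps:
x = -6 (x = -6 + 0 = -6)
g(2) + (-7)²*x = -18 + (-7)²*(-6) = -18 + 49*(-6) = -18 - 294 = -312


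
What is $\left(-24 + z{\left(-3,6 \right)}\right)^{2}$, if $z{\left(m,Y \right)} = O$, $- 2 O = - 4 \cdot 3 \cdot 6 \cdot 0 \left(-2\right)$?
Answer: $576$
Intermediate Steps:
$O = 0$ ($O = - \frac{- 4 \cdot 3 \cdot 6 \cdot 0 \left(-2\right)}{2} = - \frac{- 4 \cdot 18 \cdot 0 \left(-2\right)}{2} = - \frac{\left(-4\right) 0 \left(-2\right)}{2} = - \frac{0 \left(-2\right)}{2} = \left(- \frac{1}{2}\right) 0 = 0$)
$z{\left(m,Y \right)} = 0$
$\left(-24 + z{\left(-3,6 \right)}\right)^{2} = \left(-24 + 0\right)^{2} = \left(-24\right)^{2} = 576$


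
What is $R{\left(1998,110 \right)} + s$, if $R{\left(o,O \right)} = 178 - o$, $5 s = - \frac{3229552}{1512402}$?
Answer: $- \frac{6883043876}{3781005} \approx -1820.4$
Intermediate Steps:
$s = - \frac{1614776}{3781005}$ ($s = \frac{\left(-3229552\right) \frac{1}{1512402}}{5} = \frac{1}{5} \left(- \frac{1614776}{756201}\right) = - \frac{1614776}{3781005} \approx -0.42708$)
$R{\left(1998,110 \right)} + s = \left(178 - 1998\right) - \frac{1614776}{3781005} = -1820 - \frac{1614776}{3781005} = - \frac{6883043876}{3781005}$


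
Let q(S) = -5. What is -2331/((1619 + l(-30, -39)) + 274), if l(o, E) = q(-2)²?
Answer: -333/274 ≈ -1.2153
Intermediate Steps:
l(o, E) = 25 (l(o, E) = (-5)² = 25)
-2331/((1619 + l(-30, -39)) + 274) = -2331/((1619 + 25) + 274) = -2331/(1644 + 274) = -2331/1918 = -2331*1/1918 = -333/274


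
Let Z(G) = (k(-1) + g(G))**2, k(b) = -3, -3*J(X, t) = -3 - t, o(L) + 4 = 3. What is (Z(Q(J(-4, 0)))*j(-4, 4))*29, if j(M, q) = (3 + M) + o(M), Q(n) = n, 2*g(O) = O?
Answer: -725/2 ≈ -362.50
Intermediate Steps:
o(L) = -1 (o(L) = -4 + 3 = -1)
J(X, t) = 1 + t/3 (J(X, t) = -(-3 - t)/3 = 1 + t/3)
g(O) = O/2
Z(G) = (-3 + G/2)**2
j(M, q) = 2 + M (j(M, q) = (3 + M) - 1 = 2 + M)
(Z(Q(J(-4, 0)))*j(-4, 4))*29 = (((-6 + (1 + (1/3)*0))**2/4)*(2 - 4))*29 = (((-6 + (1 + 0))**2/4)*(-2))*29 = (((-6 + 1)**2/4)*(-2))*29 = (((1/4)*(-5)**2)*(-2))*29 = (((1/4)*25)*(-2))*29 = ((25/4)*(-2))*29 = -25/2*29 = -725/2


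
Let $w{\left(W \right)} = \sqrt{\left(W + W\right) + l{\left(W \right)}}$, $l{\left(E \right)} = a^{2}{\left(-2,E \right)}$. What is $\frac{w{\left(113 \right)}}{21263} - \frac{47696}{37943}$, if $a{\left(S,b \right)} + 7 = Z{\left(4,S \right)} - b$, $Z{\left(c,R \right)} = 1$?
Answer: $- \frac{47696}{37943} + \frac{\sqrt{14387}}{21263} \approx -1.2514$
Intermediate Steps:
$a{\left(S,b \right)} = -6 - b$ ($a{\left(S,b \right)} = -7 - \left(-1 + b\right) = -6 - b$)
$l{\left(E \right)} = \left(-6 - E\right)^{2}$
$w{\left(W \right)} = \sqrt{\left(6 + W\right)^{2} + 2 W}$ ($w{\left(W \right)} = \sqrt{\left(W + W\right) + \left(6 + W\right)^{2}} = \sqrt{2 W + \left(6 + W\right)^{2}} = \sqrt{\left(6 + W\right)^{2} + 2 W}$)
$\frac{w{\left(113 \right)}}{21263} - \frac{47696}{37943} = \frac{\sqrt{\left(6 + 113\right)^{2} + 2 \cdot 113}}{21263} - \frac{47696}{37943} = \sqrt{119^{2} + 226} \cdot \frac{1}{21263} - \frac{47696}{37943} = \sqrt{14161 + 226} \cdot \frac{1}{21263} - \frac{47696}{37943} = \sqrt{14387} \cdot \frac{1}{21263} - \frac{47696}{37943} = \frac{\sqrt{14387}}{21263} - \frac{47696}{37943} = - \frac{47696}{37943} + \frac{\sqrt{14387}}{21263}$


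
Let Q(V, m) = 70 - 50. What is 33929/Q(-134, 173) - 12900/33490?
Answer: 113602421/66980 ≈ 1696.1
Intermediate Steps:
Q(V, m) = 20
33929/Q(-134, 173) - 12900/33490 = 33929/20 - 12900/33490 = 33929*(1/20) - 12900*1/33490 = 33929/20 - 1290/3349 = 113602421/66980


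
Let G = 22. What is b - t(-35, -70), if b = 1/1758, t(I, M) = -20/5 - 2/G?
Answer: 79121/19338 ≈ 4.0915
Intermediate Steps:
t(I, M) = -45/11 (t(I, M) = -20/5 - 2/22 = -20*⅕ - 2*1/22 = -4 - 1/11 = -45/11)
b = 1/1758 ≈ 0.00056883
b - t(-35, -70) = 1/1758 - 1*(-45/11) = 1/1758 + 45/11 = 79121/19338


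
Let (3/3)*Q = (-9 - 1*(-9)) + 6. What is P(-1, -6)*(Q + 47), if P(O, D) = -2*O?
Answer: 106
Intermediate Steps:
Q = 6 (Q = (-9 - 1*(-9)) + 6 = (-9 + 9) + 6 = 0 + 6 = 6)
P(-1, -6)*(Q + 47) = (-2*(-1))*(6 + 47) = 2*53 = 106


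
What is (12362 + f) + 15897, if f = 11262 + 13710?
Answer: 53231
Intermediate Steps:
f = 24972
(12362 + f) + 15897 = (12362 + 24972) + 15897 = 37334 + 15897 = 53231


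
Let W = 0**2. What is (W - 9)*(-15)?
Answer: 135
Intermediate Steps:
W = 0
(W - 9)*(-15) = (0 - 9)*(-15) = -9*(-15) = 135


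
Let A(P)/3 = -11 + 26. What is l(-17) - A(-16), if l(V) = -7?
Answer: -52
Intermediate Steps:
A(P) = 45 (A(P) = 3*(-11 + 26) = 3*15 = 45)
l(-17) - A(-16) = -7 - 1*45 = -7 - 45 = -52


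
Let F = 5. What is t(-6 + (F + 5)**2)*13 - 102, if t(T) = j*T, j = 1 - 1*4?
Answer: -3768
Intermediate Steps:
j = -3 (j = 1 - 4 = -3)
t(T) = -3*T
t(-6 + (F + 5)**2)*13 - 102 = -3*(-6 + (5 + 5)**2)*13 - 102 = -3*(-6 + 10**2)*13 - 102 = -3*(-6 + 100)*13 - 102 = -3*94*13 - 102 = -282*13 - 102 = -3666 - 102 = -3768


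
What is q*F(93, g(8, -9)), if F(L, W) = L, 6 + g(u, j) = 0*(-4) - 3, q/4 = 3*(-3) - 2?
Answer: -4092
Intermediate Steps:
q = -44 (q = 4*(3*(-3) - 2) = 4*(-9 - 2) = 4*(-11) = -44)
g(u, j) = -9 (g(u, j) = -6 + (0*(-4) - 3) = -6 + (0 - 3) = -6 - 3 = -9)
q*F(93, g(8, -9)) = -44*93 = -4092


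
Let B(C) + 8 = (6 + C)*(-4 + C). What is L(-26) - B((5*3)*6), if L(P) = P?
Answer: -8274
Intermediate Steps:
B(C) = -8 + (-4 + C)*(6 + C) (B(C) = -8 + (6 + C)*(-4 + C) = -8 + (-4 + C)*(6 + C))
L(-26) - B((5*3)*6) = -26 - (-32 + ((5*3)*6)² + 2*((5*3)*6)) = -26 - (-32 + (15*6)² + 2*(15*6)) = -26 - (-32 + 90² + 2*90) = -26 - (-32 + 8100 + 180) = -26 - 1*8248 = -26 - 8248 = -8274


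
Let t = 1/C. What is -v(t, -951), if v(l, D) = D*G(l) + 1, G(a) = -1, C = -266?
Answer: -952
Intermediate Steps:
t = -1/266 (t = 1/(-266) = -1/266 ≈ -0.0037594)
v(l, D) = 1 - D (v(l, D) = D*(-1) + 1 = -D + 1 = 1 - D)
-v(t, -951) = -(1 - 1*(-951)) = -(1 + 951) = -1*952 = -952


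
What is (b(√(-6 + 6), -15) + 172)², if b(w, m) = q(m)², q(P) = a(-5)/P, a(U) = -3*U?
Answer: 29929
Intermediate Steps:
q(P) = 15/P (q(P) = (-3*(-5))/P = 15/P)
b(w, m) = 225/m² (b(w, m) = (15/m)² = 225/m²)
(b(√(-6 + 6), -15) + 172)² = (225/(-15)² + 172)² = (225*(1/225) + 172)² = (1 + 172)² = 173² = 29929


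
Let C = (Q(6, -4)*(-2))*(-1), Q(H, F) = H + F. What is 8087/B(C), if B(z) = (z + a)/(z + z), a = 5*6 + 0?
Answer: 32348/17 ≈ 1902.8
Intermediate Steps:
a = 30 (a = 30 + 0 = 30)
Q(H, F) = F + H
C = 4 (C = ((-4 + 6)*(-2))*(-1) = (2*(-2))*(-1) = -4*(-1) = 4)
B(z) = (30 + z)/(2*z) (B(z) = (z + 30)/(z + z) = (30 + z)/((2*z)) = (30 + z)*(1/(2*z)) = (30 + z)/(2*z))
8087/B(C) = 8087/(((½)*(30 + 4)/4)) = 8087/(((½)*(¼)*34)) = 8087/(17/4) = 8087*(4/17) = 32348/17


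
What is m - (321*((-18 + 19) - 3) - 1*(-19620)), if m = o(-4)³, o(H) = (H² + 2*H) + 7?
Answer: -15603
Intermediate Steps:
o(H) = 7 + H² + 2*H
m = 3375 (m = (7 + (-4)² + 2*(-4))³ = (7 + 16 - 8)³ = 15³ = 3375)
m - (321*((-18 + 19) - 3) - 1*(-19620)) = 3375 - (321*((-18 + 19) - 3) - 1*(-19620)) = 3375 - (321*(1 - 3) + 19620) = 3375 - (321*(-2) + 19620) = 3375 - (-642 + 19620) = 3375 - 1*18978 = 3375 - 18978 = -15603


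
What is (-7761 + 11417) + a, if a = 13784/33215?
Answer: 121447824/33215 ≈ 3656.4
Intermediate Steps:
a = 13784/33215 (a = 13784*(1/33215) = 13784/33215 ≈ 0.41499)
(-7761 + 11417) + a = (-7761 + 11417) + 13784/33215 = 3656 + 13784/33215 = 121447824/33215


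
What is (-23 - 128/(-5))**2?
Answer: 169/25 ≈ 6.7600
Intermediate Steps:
(-23 - 128/(-5))**2 = (-23 - 128*(-1/5))**2 = (-23 + 128/5)**2 = (13/5)**2 = 169/25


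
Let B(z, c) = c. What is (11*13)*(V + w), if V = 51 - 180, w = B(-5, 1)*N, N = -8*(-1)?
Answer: -17303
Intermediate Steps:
N = 8
w = 8 (w = 1*8 = 8)
V = -129
(11*13)*(V + w) = (11*13)*(-129 + 8) = 143*(-121) = -17303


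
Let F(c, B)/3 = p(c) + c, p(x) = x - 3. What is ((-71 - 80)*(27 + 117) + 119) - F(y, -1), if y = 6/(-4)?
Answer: -21607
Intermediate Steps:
p(x) = -3 + x
y = -3/2 (y = 6*(-¼) = -3/2 ≈ -1.5000)
F(c, B) = -9 + 6*c (F(c, B) = 3*((-3 + c) + c) = 3*(-3 + 2*c) = -9 + 6*c)
((-71 - 80)*(27 + 117) + 119) - F(y, -1) = ((-71 - 80)*(27 + 117) + 119) - (-9 + 6*(-3/2)) = (-151*144 + 119) - (-9 - 9) = (-21744 + 119) - 1*(-18) = -21625 + 18 = -21607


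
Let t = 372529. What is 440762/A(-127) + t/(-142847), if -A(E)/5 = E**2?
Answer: -93004130619/11519896315 ≈ -8.0733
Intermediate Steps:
A(E) = -5*E**2
440762/A(-127) + t/(-142847) = 440762/((-5*(-127)**2)) + 372529/(-142847) = 440762/((-5*16129)) + 372529*(-1/142847) = 440762/(-80645) - 372529/142847 = 440762*(-1/80645) - 372529/142847 = -440762/80645 - 372529/142847 = -93004130619/11519896315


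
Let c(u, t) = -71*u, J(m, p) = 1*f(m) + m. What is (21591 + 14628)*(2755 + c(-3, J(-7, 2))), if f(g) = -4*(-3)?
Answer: 107497992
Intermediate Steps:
f(g) = 12
J(m, p) = 12 + m (J(m, p) = 1*12 + m = 12 + m)
(21591 + 14628)*(2755 + c(-3, J(-7, 2))) = (21591 + 14628)*(2755 - 71*(-3)) = 36219*(2755 + 213) = 36219*2968 = 107497992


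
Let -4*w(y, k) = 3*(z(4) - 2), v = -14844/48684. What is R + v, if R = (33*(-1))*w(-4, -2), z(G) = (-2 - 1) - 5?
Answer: -2010689/8114 ≈ -247.80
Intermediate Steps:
z(G) = -8 (z(G) = -3 - 5 = -8)
v = -1237/4057 (v = -14844*1/48684 = -1237/4057 ≈ -0.30490)
w(y, k) = 15/2 (w(y, k) = -3*(-8 - 2)/4 = -3*(-10)/4 = -¼*(-30) = 15/2)
R = -495/2 (R = (33*(-1))*(15/2) = -33*15/2 = -495/2 ≈ -247.50)
R + v = -495/2 - 1237/4057 = -2010689/8114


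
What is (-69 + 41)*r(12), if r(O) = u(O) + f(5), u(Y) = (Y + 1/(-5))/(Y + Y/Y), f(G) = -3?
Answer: 3808/65 ≈ 58.585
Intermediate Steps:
u(Y) = (-1/5 + Y)/(1 + Y) (u(Y) = (Y - 1/5)/(Y + 1) = (-1/5 + Y)/(1 + Y))
r(O) = -3 + (-1/5 + O)/(1 + O) (r(O) = (-1/5 + O)/(1 + O) - 3 = -3 + (-1/5 + O)/(1 + O))
(-69 + 41)*r(12) = (-69 + 41)*(2*(-8 - 5*12)/(5*(1 + 12))) = -56*(-8 - 60)/(5*13) = -56*(-68)/(5*13) = -28*(-136/65) = 3808/65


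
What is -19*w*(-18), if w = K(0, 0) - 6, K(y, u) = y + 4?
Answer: -684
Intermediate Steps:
K(y, u) = 4 + y
w = -2 (w = (4 + 0) - 6 = 4 - 6 = -2)
-19*w*(-18) = -19*(-2)*(-18) = 38*(-18) = -684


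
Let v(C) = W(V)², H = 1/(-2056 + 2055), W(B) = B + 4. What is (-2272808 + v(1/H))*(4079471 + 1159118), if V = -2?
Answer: -11906286033556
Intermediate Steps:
W(B) = 4 + B
H = -1 (H = 1/(-1) = -1)
v(C) = 4 (v(C) = (4 - 2)² = 2² = 4)
(-2272808 + v(1/H))*(4079471 + 1159118) = (-2272808 + 4)*(4079471 + 1159118) = -2272804*5238589 = -11906286033556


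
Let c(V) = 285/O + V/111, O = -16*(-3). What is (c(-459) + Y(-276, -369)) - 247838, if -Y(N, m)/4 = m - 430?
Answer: -144826997/592 ≈ -2.4464e+5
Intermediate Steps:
Y(N, m) = 1720 - 4*m (Y(N, m) = -4*(m - 430) = -4*(-430 + m) = 1720 - 4*m)
O = 48
c(V) = 95/16 + V/111 (c(V) = 285/48 + V/111 = 285*(1/48) + V*(1/111) = 95/16 + V/111)
(c(-459) + Y(-276, -369)) - 247838 = ((95/16 + (1/111)*(-459)) + (1720 - 4*(-369))) - 247838 = ((95/16 - 153/37) + (1720 + 1476)) - 247838 = (1067/592 + 3196) - 247838 = 1893099/592 - 247838 = -144826997/592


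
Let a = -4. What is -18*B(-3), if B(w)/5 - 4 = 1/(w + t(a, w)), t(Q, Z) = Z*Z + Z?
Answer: -390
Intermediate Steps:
t(Q, Z) = Z + Z² (t(Q, Z) = Z² + Z = Z + Z²)
B(w) = 20 + 5/(w + w*(1 + w))
-18*B(-3) = -90*(1 + 4*(-3)² + 8*(-3))/((-3)*(2 - 3)) = -90*(-1)*(1 + 4*9 - 24)/(3*(-1)) = -90*(-1)*(-1)*(1 + 36 - 24)/3 = -90*(-1)*(-1)*13/3 = -18*65/3 = -390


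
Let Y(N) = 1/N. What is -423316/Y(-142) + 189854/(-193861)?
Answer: 11653153566938/193861 ≈ 6.0111e+7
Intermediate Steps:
-423316/Y(-142) + 189854/(-193861) = -423316/(1/(-142)) + 189854/(-193861) = -423316/(-1/142) + 189854*(-1/193861) = -423316*(-142) - 189854/193861 = 60110872 - 189854/193861 = 11653153566938/193861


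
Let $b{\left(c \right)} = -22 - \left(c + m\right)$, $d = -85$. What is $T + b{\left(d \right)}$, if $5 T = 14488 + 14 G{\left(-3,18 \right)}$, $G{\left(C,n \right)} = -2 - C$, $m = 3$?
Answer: $\frac{14802}{5} \approx 2960.4$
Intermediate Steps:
$b{\left(c \right)} = -25 - c$ ($b{\left(c \right)} = -22 - \left(c + 3\right) = -22 - \left(3 + c\right) = -25 - c$)
$T = \frac{14502}{5}$ ($T = \frac{14488 + 14 \left(-2 - -3\right)}{5} = \frac{14488 + 14 \left(-2 + 3\right)}{5} = \frac{14488 + 14 \cdot 1}{5} = \frac{14488 + 14}{5} = \frac{1}{5} \cdot 14502 = \frac{14502}{5} \approx 2900.4$)
$T + b{\left(d \right)} = \frac{14502}{5} - -60 = \frac{14502}{5} + \left(-25 + 85\right) = \frac{14502}{5} + 60 = \frac{14802}{5}$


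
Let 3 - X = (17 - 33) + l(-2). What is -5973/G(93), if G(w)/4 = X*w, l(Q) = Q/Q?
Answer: -1991/2232 ≈ -0.89202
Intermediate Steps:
l(Q) = 1
X = 18 (X = 3 - ((17 - 33) + 1) = 3 - (-16 + 1) = 3 - 1*(-15) = 3 + 15 = 18)
G(w) = 72*w (G(w) = 4*(18*w) = 72*w)
-5973/G(93) = -5973/(72*93) = -5973/6696 = -5973*1/6696 = -1991/2232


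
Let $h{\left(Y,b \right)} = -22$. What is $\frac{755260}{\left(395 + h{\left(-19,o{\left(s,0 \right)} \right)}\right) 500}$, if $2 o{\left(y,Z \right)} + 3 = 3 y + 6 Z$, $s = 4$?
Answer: $\frac{37763}{9325} \approx 4.0497$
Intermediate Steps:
$o{\left(y,Z \right)} = - \frac{3}{2} + 3 Z + \frac{3 y}{2}$ ($o{\left(y,Z \right)} = - \frac{3}{2} + \frac{3 y + 6 Z}{2} = - \frac{3}{2} + \left(3 Z + \frac{3 y}{2}\right) = - \frac{3}{2} + 3 Z + \frac{3 y}{2}$)
$\frac{755260}{\left(395 + h{\left(-19,o{\left(s,0 \right)} \right)}\right) 500} = \frac{755260}{\left(395 - 22\right) 500} = \frac{755260}{373 \cdot 500} = \frac{755260}{186500} = 755260 \cdot \frac{1}{186500} = \frac{37763}{9325}$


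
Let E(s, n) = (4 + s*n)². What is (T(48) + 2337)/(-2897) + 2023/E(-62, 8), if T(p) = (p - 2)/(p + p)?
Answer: -279979463/350629704 ≈ -0.79850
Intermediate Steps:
T(p) = (-2 + p)/(2*p) (T(p) = (-2 + p)/((2*p)) = (-2 + p)*(1/(2*p)) = (-2 + p)/(2*p))
E(s, n) = (4 + n*s)²
(T(48) + 2337)/(-2897) + 2023/E(-62, 8) = ((½)*(-2 + 48)/48 + 2337)/(-2897) + 2023/((4 + 8*(-62))²) = ((½)*(1/48)*46 + 2337)*(-1/2897) + 2023/((4 - 496)²) = (23/48 + 2337)*(-1/2897) + 2023/((-492)²) = (112199/48)*(-1/2897) + 2023/242064 = -112199/139056 + 2023*(1/242064) = -112199/139056 + 2023/242064 = -279979463/350629704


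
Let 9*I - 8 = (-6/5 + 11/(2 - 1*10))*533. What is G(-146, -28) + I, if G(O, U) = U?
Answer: -21553/120 ≈ -179.61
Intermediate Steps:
I = -18193/120 (I = 8/9 + ((-6/5 + 11/(2 - 1*10))*533)/9 = 8/9 + ((-6*⅕ + 11/(2 - 10))*533)/9 = 8/9 + ((-6/5 + 11/(-8))*533)/9 = 8/9 + ((-6/5 + 11*(-⅛))*533)/9 = 8/9 + ((-6/5 - 11/8)*533)/9 = 8/9 + (-103/40*533)/9 = 8/9 + (⅑)*(-54899/40) = 8/9 - 54899/360 = -18193/120 ≈ -151.61)
G(-146, -28) + I = -28 - 18193/120 = -21553/120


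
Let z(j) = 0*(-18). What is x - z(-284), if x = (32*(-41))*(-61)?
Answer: 80032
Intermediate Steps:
x = 80032 (x = -1312*(-61) = 80032)
z(j) = 0
x - z(-284) = 80032 - 1*0 = 80032 + 0 = 80032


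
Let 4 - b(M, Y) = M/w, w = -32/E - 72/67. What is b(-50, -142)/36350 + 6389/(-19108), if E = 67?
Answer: -3026129809/9029485400 ≈ -0.33514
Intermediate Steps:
w = -104/67 (w = -32/67 - 72/67 = -104/67 ≈ -1.5522)
b(M, Y) = 4 + 67*M/104 (b(M, Y) = 4 - M/(-104/67) = 4 - M*(-67)/104 = 4 - (-67)*M/104 = 4 + 67*M/104)
b(-50, -142)/36350 + 6389/(-19108) = (4 + (67/104)*(-50))/36350 + 6389/(-19108) = (4 - 1675/52)*(1/36350) + 6389*(-1/19108) = -1467/52*1/36350 - 6389/19108 = -1467/1890200 - 6389/19108 = -3026129809/9029485400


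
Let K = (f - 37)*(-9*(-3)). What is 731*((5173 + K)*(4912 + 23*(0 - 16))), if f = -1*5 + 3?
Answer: 13685255680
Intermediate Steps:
f = -2 (f = -5 + 3 = -2)
K = -1053 (K = (-2 - 37)*(-9*(-3)) = -39*27 = -1053)
731*((5173 + K)*(4912 + 23*(0 - 16))) = 731*((5173 - 1053)*(4912 + 23*(0 - 16))) = 731*(4120*(4912 + 23*(-16))) = 731*(4120*(4912 - 368)) = 731*(4120*4544) = 731*18721280 = 13685255680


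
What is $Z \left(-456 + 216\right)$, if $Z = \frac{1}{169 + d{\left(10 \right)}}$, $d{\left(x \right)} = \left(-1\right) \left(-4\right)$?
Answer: $- \frac{240}{173} \approx -1.3873$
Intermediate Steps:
$d{\left(x \right)} = 4$
$Z = \frac{1}{173}$ ($Z = \frac{1}{169 + 4} = \frac{1}{173} \approx 0.0057803$)
$Z \left(-456 + 216\right) = \frac{-456 + 216}{173} = \frac{1}{173} \left(-240\right) = - \frac{240}{173}$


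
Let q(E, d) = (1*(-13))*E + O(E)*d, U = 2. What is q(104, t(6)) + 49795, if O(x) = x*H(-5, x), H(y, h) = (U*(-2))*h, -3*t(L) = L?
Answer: 134971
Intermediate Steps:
t(L) = -L/3
H(y, h) = -4*h (H(y, h) = (2*(-2))*h = -4*h)
O(x) = -4*x**2 (O(x) = x*(-4*x) = -4*x**2)
q(E, d) = -13*E - 4*d*E**2 (q(E, d) = (1*(-13))*E + (-4*E**2)*d = -13*E - 4*d*E**2)
q(104, t(6)) + 49795 = 104*(-13 - 4*104*(-1/3*6)) + 49795 = 104*(-13 - 4*104*(-2)) + 49795 = 104*(-13 + 832) + 49795 = 104*819 + 49795 = 85176 + 49795 = 134971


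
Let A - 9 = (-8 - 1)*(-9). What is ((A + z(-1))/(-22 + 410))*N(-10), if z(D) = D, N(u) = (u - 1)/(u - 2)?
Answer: 979/4656 ≈ 0.21027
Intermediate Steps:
A = 90 (A = 9 + (-8 - 1)*(-9) = 9 - 9*(-9) = 9 + 81 = 90)
N(u) = (-1 + u)/(-2 + u)
((A + z(-1))/(-22 + 410))*N(-10) = ((90 - 1)/(-22 + 410))*((-1 - 10)/(-2 - 10)) = (89/388)*(-11/(-12)) = (89*(1/388))*(-1/12*(-11)) = (89/388)*(11/12) = 979/4656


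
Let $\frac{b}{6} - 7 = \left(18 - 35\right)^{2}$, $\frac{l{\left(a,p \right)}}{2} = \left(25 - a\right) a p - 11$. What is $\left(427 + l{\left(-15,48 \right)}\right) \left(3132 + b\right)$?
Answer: $-280713060$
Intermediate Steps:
$l{\left(a,p \right)} = -22 + 2 a p \left(25 - a\right)$ ($l{\left(a,p \right)} = 2 \left(\left(25 - a\right) a p - 11\right) = 2 \left(a \left(25 - a\right) p - 11\right) = 2 \left(a p \left(25 - a\right) - 11\right) = 2 \left(-11 + a p \left(25 - a\right)\right) = -22 + 2 a p \left(25 - a\right)$)
$b = 1776$ ($b = 42 + 6 \left(18 - 35\right)^{2} = 42 + 6 \left(-17\right)^{2} = 42 + 6 \cdot 289 = 42 + 1734 = 1776$)
$\left(427 + l{\left(-15,48 \right)}\right) \left(3132 + b\right) = \left(427 - \left(22 + 21600 + 36000\right)\right) \left(3132 + 1776\right) = \left(427 - \left(36022 + 21600\right)\right) 4908 = \left(427 - 57622\right) 4908 = \left(-57195\right) 4908 = -280713060$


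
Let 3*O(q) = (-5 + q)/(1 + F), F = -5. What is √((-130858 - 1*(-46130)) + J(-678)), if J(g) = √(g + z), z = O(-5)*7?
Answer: √(-3050208 + 6*I*√24198)/6 ≈ 0.044534 + 291.08*I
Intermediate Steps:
O(q) = 5/12 - q/12 (O(q) = ((-5 + q)/(1 - 5))/3 = ((-5 + q)/(-4))/3 = ((-5 + q)*(-¼))/3 = (5/4 - q/4)/3 = 5/12 - q/12)
z = 35/6 (z = (5/12 - 1/12*(-5))*7 = (5/12 + 5/12)*7 = (⅚)*7 = 35/6 ≈ 5.8333)
J(g) = √(35/6 + g) (J(g) = √(g + 35/6) = √(35/6 + g))
√((-130858 - 1*(-46130)) + J(-678)) = √((-130858 - 1*(-46130)) + √(210 + 36*(-678))/6) = √((-130858 + 46130) + √(210 - 24408)/6) = √(-84728 + √(-24198)/6) = √(-84728 + (I*√24198)/6) = √(-84728 + I*√24198/6)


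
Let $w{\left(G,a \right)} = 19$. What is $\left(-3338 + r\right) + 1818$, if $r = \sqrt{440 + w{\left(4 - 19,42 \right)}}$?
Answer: $-1520 + 3 \sqrt{51} \approx -1498.6$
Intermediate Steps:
$r = 3 \sqrt{51}$ ($r = \sqrt{440 + 19} = \sqrt{459} = 3 \sqrt{51} \approx 21.424$)
$\left(-3338 + r\right) + 1818 = \left(-3338 + 3 \sqrt{51}\right) + 1818 = -1520 + 3 \sqrt{51}$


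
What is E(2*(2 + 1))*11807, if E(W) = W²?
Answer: 425052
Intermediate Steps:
E(2*(2 + 1))*11807 = (2*(2 + 1))²*11807 = (2*3)²*11807 = 6²*11807 = 36*11807 = 425052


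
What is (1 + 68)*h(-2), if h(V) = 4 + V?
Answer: 138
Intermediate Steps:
(1 + 68)*h(-2) = (1 + 68)*(4 - 2) = 69*2 = 138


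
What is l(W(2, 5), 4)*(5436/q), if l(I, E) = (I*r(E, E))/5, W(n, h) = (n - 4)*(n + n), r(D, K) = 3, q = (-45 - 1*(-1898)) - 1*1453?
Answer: -8154/125 ≈ -65.232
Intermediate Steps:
q = 400 (q = (-45 + 1898) - 1453 = 1853 - 1453 = 400)
W(n, h) = 2*n*(-4 + n) (W(n, h) = (-4 + n)*(2*n) = 2*n*(-4 + n))
l(I, E) = 3*I/5 (l(I, E) = (I*3)/5 = (3*I)*(⅕) = 3*I/5)
l(W(2, 5), 4)*(5436/q) = (3*(2*2*(-4 + 2))/5)*(5436/400) = (3*(2*2*(-2))/5)*(5436*(1/400)) = ((⅗)*(-8))*(1359/100) = -24/5*1359/100 = -8154/125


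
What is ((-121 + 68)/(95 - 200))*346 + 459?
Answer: 66533/105 ≈ 633.65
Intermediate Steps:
((-121 + 68)/(95 - 200))*346 + 459 = -53/(-105)*346 + 459 = -53*(-1/105)*346 + 459 = (53/105)*346 + 459 = 18338/105 + 459 = 66533/105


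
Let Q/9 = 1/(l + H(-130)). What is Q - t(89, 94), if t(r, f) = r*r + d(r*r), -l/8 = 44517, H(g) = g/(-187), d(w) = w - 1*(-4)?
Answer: -1055300849175/66597302 ≈ -15846.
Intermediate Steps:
d(w) = 4 + w (d(w) = w + 4 = 4 + w)
H(g) = -g/187 (H(g) = g*(-1/187) = -g/187)
l = -356136 (l = -8*44517 = -356136)
t(r, f) = 4 + 2*r² (t(r, f) = r*r + (4 + r*r) = r² + (4 + r²) = 4 + 2*r²)
Q = -1683/66597302 (Q = 9/(-356136 - 1/187*(-130)) = 9/(-356136 + 130/187) = 9/(-66597302/187) = 9*(-187/66597302) = -1683/66597302 ≈ -2.5271e-5)
Q - t(89, 94) = -1683/66597302 - (4 + 2*89²) = -1683/66597302 - (4 + 2*7921) = -1683/66597302 - (4 + 15842) = -1683/66597302 - 1*15846 = -1683/66597302 - 15846 = -1055300849175/66597302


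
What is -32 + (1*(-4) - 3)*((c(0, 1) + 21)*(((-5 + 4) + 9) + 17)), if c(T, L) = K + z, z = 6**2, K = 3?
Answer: -10532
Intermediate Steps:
z = 36
c(T, L) = 39 (c(T, L) = 3 + 36 = 39)
-32 + (1*(-4) - 3)*((c(0, 1) + 21)*(((-5 + 4) + 9) + 17)) = -32 + (1*(-4) - 3)*((39 + 21)*(((-5 + 4) + 9) + 17)) = -32 + (-4 - 3)*(60*((-1 + 9) + 17)) = -32 - 420*(8 + 17) = -32 - 420*25 = -32 - 7*1500 = -32 - 10500 = -10532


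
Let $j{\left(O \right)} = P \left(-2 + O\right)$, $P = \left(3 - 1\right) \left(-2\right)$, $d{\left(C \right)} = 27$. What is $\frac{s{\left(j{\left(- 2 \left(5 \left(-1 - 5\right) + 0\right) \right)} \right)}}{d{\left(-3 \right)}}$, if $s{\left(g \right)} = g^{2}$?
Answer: $\frac{53824}{27} \approx 1993.5$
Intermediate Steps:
$P = -4$ ($P = 2 \left(-2\right) = -4$)
$j{\left(O \right)} = 8 - 4 O$ ($j{\left(O \right)} = - 4 \left(-2 + O\right) = 8 - 4 O$)
$\frac{s{\left(j{\left(- 2 \left(5 \left(-1 - 5\right) + 0\right) \right)} \right)}}{d{\left(-3 \right)}} = \frac{\left(8 - 4 \left(- 2 \left(5 \left(-1 - 5\right) + 0\right)\right)\right)^{2}}{27} = \left(8 - 4 \left(- 2 \left(5 \left(-1 - 5\right) + 0\right)\right)\right)^{2} \cdot \frac{1}{27} = \left(8 - 4 \left(- 2 \left(5 \left(-6\right) + 0\right)\right)\right)^{2} \cdot \frac{1}{27} = \left(8 - 4 \left(- 2 \left(-30 + 0\right)\right)\right)^{2} \cdot \frac{1}{27} = \left(8 - 4 \left(\left(-2\right) \left(-30\right)\right)\right)^{2} \cdot \frac{1}{27} = \left(8 - 240\right)^{2} \cdot \frac{1}{27} = \left(-232\right)^{2} \cdot \frac{1}{27} = 53824 \cdot \frac{1}{27} = \frac{53824}{27}$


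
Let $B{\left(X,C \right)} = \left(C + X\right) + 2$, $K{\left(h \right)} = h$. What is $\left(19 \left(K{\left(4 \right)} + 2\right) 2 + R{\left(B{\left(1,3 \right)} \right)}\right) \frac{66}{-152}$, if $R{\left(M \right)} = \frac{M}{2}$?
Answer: $- \frac{7623}{76} \approx -100.3$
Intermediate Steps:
$B{\left(X,C \right)} = 2 + C + X$
$R{\left(M \right)} = \frac{M}{2}$ ($R{\left(M \right)} = M \frac{1}{2} = \frac{M}{2}$)
$\left(19 \left(K{\left(4 \right)} + 2\right) 2 + R{\left(B{\left(1,3 \right)} \right)}\right) \frac{66}{-152} = \left(19 \left(4 + 2\right) 2 + \frac{2 + 3 + 1}{2}\right) \frac{66}{-152} = \left(19 \cdot 6 \cdot 2 + \frac{1}{2} \cdot 6\right) 66 \left(- \frac{1}{152}\right) = \left(19 \cdot 12 + 3\right) \left(- \frac{33}{76}\right) = \left(228 + 3\right) \left(- \frac{33}{76}\right) = 231 \left(- \frac{33}{76}\right) = - \frac{7623}{76}$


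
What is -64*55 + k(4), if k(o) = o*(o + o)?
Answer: -3488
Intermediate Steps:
k(o) = 2*o² (k(o) = o*(2*o) = 2*o²)
-64*55 + k(4) = -64*55 + 2*4² = -3520 + 2*16 = -3520 + 32 = -3488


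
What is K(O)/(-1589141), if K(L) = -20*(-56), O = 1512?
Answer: -1120/1589141 ≈ -0.00070478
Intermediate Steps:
K(L) = 1120
K(O)/(-1589141) = 1120/(-1589141) = 1120*(-1/1589141) = -1120/1589141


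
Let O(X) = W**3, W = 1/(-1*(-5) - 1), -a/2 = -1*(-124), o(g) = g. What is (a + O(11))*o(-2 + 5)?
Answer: -47613/64 ≈ -743.95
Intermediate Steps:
a = -248 (a = -(-2)*(-124) = -2*124 = -248)
W = 1/4 (W = 1/(5 - 1) = 1/4 ≈ 0.25000)
O(X) = 1/64 (O(X) = (1/4)**3 = 1/64)
(a + O(11))*o(-2 + 5) = (-248 + 1/64)*(-2 + 5) = -15871/64*3 = -47613/64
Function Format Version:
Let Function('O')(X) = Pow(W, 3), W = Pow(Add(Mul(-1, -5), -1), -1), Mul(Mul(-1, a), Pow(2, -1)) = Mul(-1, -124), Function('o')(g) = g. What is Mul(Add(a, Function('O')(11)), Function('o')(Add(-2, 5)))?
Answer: Rational(-47613, 64) ≈ -743.95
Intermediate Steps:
a = -248 (a = Mul(-2, Mul(-1, -124)) = Mul(-2, 124) = -248)
W = Rational(1, 4) (W = Pow(Add(5, -1), -1) = Pow(4, -1) = Rational(1, 4) ≈ 0.25000)
Function('O')(X) = Rational(1, 64) (Function('O')(X) = Pow(Rational(1, 4), 3) = Rational(1, 64))
Mul(Add(a, Function('O')(11)), Function('o')(Add(-2, 5))) = Mul(Add(-248, Rational(1, 64)), Add(-2, 5)) = Mul(Rational(-15871, 64), 3) = Rational(-47613, 64)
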